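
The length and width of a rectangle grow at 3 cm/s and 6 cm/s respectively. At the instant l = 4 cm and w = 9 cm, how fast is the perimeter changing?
18 cm/s

P = 2(l + w)
dP/dt = 2(dl/dt + dw/dt) = 2(3 + 6) = 18 cm/s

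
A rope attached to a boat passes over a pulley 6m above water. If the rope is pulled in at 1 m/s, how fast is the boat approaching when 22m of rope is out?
11√7/28 ≈ 1.039 m/s

rope² = x² + 6²
x = √(22² - 6²) = 8√7
dx/dt = (rope/x) · d(rope)/dt = (22/(8√7)) · (-1) = -11√7/28 m/s
The boat approaches at 11√7/28 ≈ 1.039 m/s.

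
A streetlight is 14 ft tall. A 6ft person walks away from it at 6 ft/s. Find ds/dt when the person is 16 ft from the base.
9/2 ft/s

By similar triangles: 14/(x+s) = 6/s
Solving: s = 6x/8
ds/dt = 6/8 · dx/dt = 3/4 · 6 = 9/2 ft/s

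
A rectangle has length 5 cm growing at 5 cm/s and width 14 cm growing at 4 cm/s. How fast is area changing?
90 cm²/s

A = lw
dA/dt = w·dl/dt + l·dw/dt = 14·5 + 5·4 = 90 cm²/s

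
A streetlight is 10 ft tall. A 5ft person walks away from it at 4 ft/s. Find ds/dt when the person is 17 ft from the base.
4 ft/s

By similar triangles: 10/(x+s) = 5/s
Solving: s = 5x/5
ds/dt = 5/5 · dx/dt = 1 · 4 = 4 ft/s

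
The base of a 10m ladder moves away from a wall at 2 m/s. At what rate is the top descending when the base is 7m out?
14√51/51 ≈ 1.96 m/s

x² + y² = 10²
2x·dx/dt + 2y·dy/dt = 0
dy/dt = -x/y · dx/dt = -7/√51 · 2 = -14√51/51 m/s
The top is descending at 14√51/51 ≈ 1.96 m/s.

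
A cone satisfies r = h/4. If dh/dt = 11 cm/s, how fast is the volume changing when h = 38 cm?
3971π/4 cm³/s

V = (1/3)π(h/4)²h = πh³/48
dV/dt = πh²/16 · 11
At h = 38: dV/dt = 3971π/4 cm³/s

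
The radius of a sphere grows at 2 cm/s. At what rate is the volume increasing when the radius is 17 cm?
2312π cm³/s

V = (4/3)πr³
dV/dt = dV/dr · dr/dt = 4πr² · 2
At r = 17: dV/dt = 2312π cm³/s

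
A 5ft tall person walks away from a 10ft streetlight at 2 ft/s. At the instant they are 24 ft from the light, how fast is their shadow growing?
2 ft/s

By similar triangles: 10/(x+s) = 5/s
Solving: s = 5x/5
ds/dt = 5/5 · dx/dt = 1 · 2 = 2 ft/s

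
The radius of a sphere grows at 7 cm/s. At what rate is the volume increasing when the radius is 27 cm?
20412π cm³/s

V = (4/3)πr³
dV/dt = dV/dr · dr/dt = 4πr² · 7
At r = 27: dV/dt = 20412π cm³/s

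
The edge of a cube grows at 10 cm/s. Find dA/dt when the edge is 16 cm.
1920 cm²/s

A = 6s²
dA/dt = 12s · ds/dt = 12·16·10 = 1920 cm²/s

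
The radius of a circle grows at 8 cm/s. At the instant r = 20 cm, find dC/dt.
16π cm/s

C = 2πr
dC/dt = 2π · dr/dt = 2π · 8 = 16π cm/s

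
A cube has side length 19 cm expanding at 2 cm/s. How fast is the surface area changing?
456 cm²/s

A = 6s²
dA/dt = 12s · ds/dt = 12·19·2 = 456 cm²/s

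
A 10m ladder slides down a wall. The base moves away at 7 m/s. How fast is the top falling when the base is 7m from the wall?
49√51/51 ≈ 6.861 m/s

x² + y² = 10²
2x·dx/dt + 2y·dy/dt = 0
dy/dt = -x/y · dx/dt = -7/√51 · 7 = -49√51/51 m/s
The top is descending at 49√51/51 ≈ 6.861 m/s.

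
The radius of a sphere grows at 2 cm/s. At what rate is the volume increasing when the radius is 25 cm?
5000π cm³/s

V = (4/3)πr³
dV/dt = dV/dr · dr/dt = 4πr² · 2
At r = 25: dV/dt = 5000π cm³/s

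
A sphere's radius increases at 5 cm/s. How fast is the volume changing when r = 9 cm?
1620π cm³/s

V = (4/3)πr³
dV/dt = dV/dr · dr/dt = 4πr² · 5
At r = 9: dV/dt = 1620π cm³/s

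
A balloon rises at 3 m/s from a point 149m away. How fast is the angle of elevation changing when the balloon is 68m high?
0.016664 rad/s

tan(θ) = y/149
sec²(θ) · dθ/dt = (1/149) · dy/dt
dθ/dt = cos²(θ)/149 · 3 = 149/(149² + 68²) · 3
dθ/dt = 0.016664 rad/s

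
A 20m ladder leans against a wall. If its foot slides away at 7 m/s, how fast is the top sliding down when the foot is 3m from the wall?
21√391/391 ≈ 1.062 m/s

x² + y² = 20²
2x·dx/dt + 2y·dy/dt = 0
dy/dt = -x/y · dx/dt = -3/√391 · 7 = -21√391/391 m/s
The top is descending at 21√391/391 ≈ 1.062 m/s.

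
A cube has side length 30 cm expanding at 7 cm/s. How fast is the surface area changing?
2520 cm²/s

A = 6s²
dA/dt = 12s · ds/dt = 12·30·7 = 2520 cm²/s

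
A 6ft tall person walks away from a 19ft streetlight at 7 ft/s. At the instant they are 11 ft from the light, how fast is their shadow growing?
42/13 ft/s

By similar triangles: 19/(x+s) = 6/s
Solving: s = 6x/13
ds/dt = 6/13 · dx/dt = 6/13 · 7 = 42/13 ft/s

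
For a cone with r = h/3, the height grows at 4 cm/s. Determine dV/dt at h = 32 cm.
4096π/9 cm³/s

V = (1/3)π(h/3)²h = πh³/27
dV/dt = πh²/9 · 4
At h = 32: dV/dt = 4096π/9 cm³/s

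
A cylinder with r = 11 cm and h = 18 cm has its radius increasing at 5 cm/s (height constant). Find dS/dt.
400π cm²/s

S = 2πrh + 2πr² (lateral + bases)
dS/dt = (2πh + 4πr)·dr/dt = (2π·18 + 4π·11)·5
= 400π cm²/s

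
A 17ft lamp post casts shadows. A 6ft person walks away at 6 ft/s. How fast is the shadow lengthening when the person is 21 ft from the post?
36/11 ft/s

By similar triangles: 17/(x+s) = 6/s
Solving: s = 6x/11
ds/dt = 6/11 · dx/dt = 6/11 · 6 = 36/11 ft/s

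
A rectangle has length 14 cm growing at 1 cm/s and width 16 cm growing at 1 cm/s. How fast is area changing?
30 cm²/s

A = lw
dA/dt = w·dl/dt + l·dw/dt = 16·1 + 14·1 = 30 cm²/s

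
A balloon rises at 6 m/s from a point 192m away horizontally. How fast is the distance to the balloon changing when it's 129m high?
258√5945/5945 ≈ 3.346 m/s

z² = 192² + y²
z = √(192² + 129²) = 3√5945
dz/dt = y/z · dy/dt = 129/(3√5945) · 6 = 258√5945/5945 ≈ 3.346 m/s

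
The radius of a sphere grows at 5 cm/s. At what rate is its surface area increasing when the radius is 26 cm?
1040π cm²/s

S = 4πr²
dS/dt = dS/dr · dr/dt = 8πr · 5
At r = 26: dS/dt = 1040π cm²/s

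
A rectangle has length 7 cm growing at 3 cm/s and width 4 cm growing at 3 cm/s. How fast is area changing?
33 cm²/s

A = lw
dA/dt = w·dl/dt + l·dw/dt = 4·3 + 7·3 = 33 cm²/s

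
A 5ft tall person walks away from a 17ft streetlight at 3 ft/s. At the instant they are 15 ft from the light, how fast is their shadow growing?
5/4 ft/s

By similar triangles: 17/(x+s) = 5/s
Solving: s = 5x/12
ds/dt = 5/12 · dx/dt = 5/12 · 3 = 5/4 ft/s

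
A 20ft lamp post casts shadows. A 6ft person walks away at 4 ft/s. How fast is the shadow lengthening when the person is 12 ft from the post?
12/7 ft/s

By similar triangles: 20/(x+s) = 6/s
Solving: s = 6x/14
ds/dt = 6/14 · dx/dt = 3/7 · 4 = 12/7 ft/s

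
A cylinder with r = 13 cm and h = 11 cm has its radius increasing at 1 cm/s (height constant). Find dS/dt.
74π cm²/s

S = 2πrh + 2πr² (lateral + bases)
dS/dt = (2πh + 4πr)·dr/dt = (2π·11 + 4π·13)·1
= 74π cm²/s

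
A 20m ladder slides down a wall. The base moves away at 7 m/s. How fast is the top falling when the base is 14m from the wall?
49√51/51 ≈ 6.861 m/s

x² + y² = 20²
2x·dx/dt + 2y·dy/dt = 0
dy/dt = -x/y · dx/dt = -14/(2√51) · 7 = -49√51/51 m/s
The top is descending at 49√51/51 ≈ 6.861 m/s.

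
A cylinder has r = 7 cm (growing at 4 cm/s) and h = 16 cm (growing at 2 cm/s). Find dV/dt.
994π cm³/s

V = πr²h
dV/dt = 2πrh·dr/dt + πr²·dh/dt
= 2π(7)(16)(4) + π(7)²(2)
= 994π cm³/s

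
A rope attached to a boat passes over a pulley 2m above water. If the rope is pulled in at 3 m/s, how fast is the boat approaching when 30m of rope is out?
45√14/56 ≈ 3.007 m/s

rope² = x² + 2²
x = √(30² - 2²) = 8√14
dx/dt = (rope/x) · d(rope)/dt = (30/(8√14)) · (-3) = -45√14/56 m/s
The boat approaches at 45√14/56 ≈ 3.007 m/s.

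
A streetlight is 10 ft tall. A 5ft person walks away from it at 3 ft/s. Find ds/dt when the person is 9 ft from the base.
3 ft/s

By similar triangles: 10/(x+s) = 5/s
Solving: s = 5x/5
ds/dt = 5/5 · dx/dt = 1 · 3 = 3 ft/s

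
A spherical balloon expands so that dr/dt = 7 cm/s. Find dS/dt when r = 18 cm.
1008π cm²/s

S = 4πr²
dS/dt = dS/dr · dr/dt = 8πr · 7
At r = 18: dS/dt = 1008π cm²/s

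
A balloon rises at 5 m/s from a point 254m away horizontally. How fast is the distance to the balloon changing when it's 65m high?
325√68741/68741 ≈ 1.24 m/s

z² = 254² + y²
z = √(254² + 65²) = √68741
dz/dt = y/z · dy/dt = 65/√68741 · 5 = 325√68741/68741 ≈ 1.24 m/s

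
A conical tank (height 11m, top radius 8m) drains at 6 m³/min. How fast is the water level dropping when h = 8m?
363/(2048π) ≈ 0.05642 m/min

r/h = 8/11, so r = (8/11)h
V = (1/3)πr²h = (1/3)π((8/11)h)²h = (64/363)πh³
dV/dh = (64/121)πh²
dh/dt = (dV/dt)/(dV/dh) = -6/((64/121)π·8²) = -363/(2048π) m/min
The level is dropping at 363/(2048π) ≈ 0.05642 m/min.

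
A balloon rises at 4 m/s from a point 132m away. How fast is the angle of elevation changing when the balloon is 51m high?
0.026367 rad/s

tan(θ) = y/132
sec²(θ) · dθ/dt = (1/132) · dy/dt
dθ/dt = cos²(θ)/132 · 4 = 132/(132² + 51²) · 4
dθ/dt = 0.026367 rad/s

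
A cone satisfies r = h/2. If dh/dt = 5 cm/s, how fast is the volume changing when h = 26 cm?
845π cm³/s

V = (1/3)π(h/2)²h = πh³/12
dV/dt = πh²/4 · 5
At h = 26: dV/dt = 845π cm³/s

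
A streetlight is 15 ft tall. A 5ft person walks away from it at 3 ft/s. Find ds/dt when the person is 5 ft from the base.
3/2 ft/s

By similar triangles: 15/(x+s) = 5/s
Solving: s = 5x/10
ds/dt = 5/10 · dx/dt = 1/2 · 3 = 3/2 ft/s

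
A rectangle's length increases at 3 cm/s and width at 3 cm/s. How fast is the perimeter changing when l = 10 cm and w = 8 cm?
12 cm/s

P = 2(l + w)
dP/dt = 2(dl/dt + dw/dt) = 2(3 + 3) = 12 cm/s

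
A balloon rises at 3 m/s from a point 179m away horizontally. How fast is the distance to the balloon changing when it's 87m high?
261√39610/39610 ≈ 1.311 m/s

z² = 179² + y²
z = √(179² + 87²) = √39610
dz/dt = y/z · dy/dt = 87/√39610 · 3 = 261√39610/39610 ≈ 1.311 m/s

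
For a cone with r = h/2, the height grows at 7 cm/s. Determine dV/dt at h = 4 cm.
28π cm³/s

V = (1/3)π(h/2)²h = πh³/12
dV/dt = πh²/4 · 7
At h = 4: dV/dt = 28π cm³/s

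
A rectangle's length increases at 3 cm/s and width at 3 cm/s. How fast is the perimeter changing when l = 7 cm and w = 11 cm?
12 cm/s

P = 2(l + w)
dP/dt = 2(dl/dt + dw/dt) = 2(3 + 3) = 12 cm/s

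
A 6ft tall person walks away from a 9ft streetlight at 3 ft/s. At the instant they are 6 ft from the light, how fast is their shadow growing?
6 ft/s

By similar triangles: 9/(x+s) = 6/s
Solving: s = 6x/3
ds/dt = 6/3 · dx/dt = 2 · 3 = 6 ft/s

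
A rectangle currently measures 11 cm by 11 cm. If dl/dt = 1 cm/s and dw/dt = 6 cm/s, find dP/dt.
14 cm/s

P = 2(l + w)
dP/dt = 2(dl/dt + dw/dt) = 2(1 + 6) = 14 cm/s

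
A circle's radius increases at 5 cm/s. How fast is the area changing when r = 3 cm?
30π cm²/s

A = πr²
dA/dt = 2πr · dr/dt = 2π(3)(5) = 30π cm²/s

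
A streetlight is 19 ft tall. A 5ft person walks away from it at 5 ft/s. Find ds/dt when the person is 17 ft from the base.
25/14 ft/s

By similar triangles: 19/(x+s) = 5/s
Solving: s = 5x/14
ds/dt = 5/14 · dx/dt = 5/14 · 5 = 25/14 ft/s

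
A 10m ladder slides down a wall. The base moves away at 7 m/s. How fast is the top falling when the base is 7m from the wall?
49√51/51 ≈ 6.861 m/s

x² + y² = 10²
2x·dx/dt + 2y·dy/dt = 0
dy/dt = -x/y · dx/dt = -7/√51 · 7 = -49√51/51 m/s
The top is descending at 49√51/51 ≈ 6.861 m/s.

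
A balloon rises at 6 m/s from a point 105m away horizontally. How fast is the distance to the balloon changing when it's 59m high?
177√14506/7253 ≈ 2.939 m/s

z² = 105² + y²
z = √(105² + 59²) = √14506
dz/dt = y/z · dy/dt = 59/√14506 · 6 = 177√14506/7253 ≈ 2.939 m/s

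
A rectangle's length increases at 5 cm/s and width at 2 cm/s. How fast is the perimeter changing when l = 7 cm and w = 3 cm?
14 cm/s

P = 2(l + w)
dP/dt = 2(dl/dt + dw/dt) = 2(5 + 2) = 14 cm/s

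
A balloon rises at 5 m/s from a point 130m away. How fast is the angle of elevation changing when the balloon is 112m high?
0.022076 rad/s

tan(θ) = y/130
sec²(θ) · dθ/dt = (1/130) · dy/dt
dθ/dt = cos²(θ)/130 · 5 = 130/(130² + 112²) · 5
dθ/dt = 0.022076 rad/s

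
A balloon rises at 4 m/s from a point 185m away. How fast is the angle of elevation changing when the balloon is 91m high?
0.017409 rad/s

tan(θ) = y/185
sec²(θ) · dθ/dt = (1/185) · dy/dt
dθ/dt = cos²(θ)/185 · 4 = 185/(185² + 91²) · 4
dθ/dt = 0.017409 rad/s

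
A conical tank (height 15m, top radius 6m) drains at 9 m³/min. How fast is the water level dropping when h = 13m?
225/(676π) ≈ 0.1059 m/min

r/h = 6/15, so r = (2/5)h
V = (1/3)πr²h = (1/3)π((2/5)h)²h = (4/75)πh³
dV/dh = (4/25)πh²
dh/dt = (dV/dt)/(dV/dh) = -9/((4/25)π·13²) = -225/(676π) m/min
The level is dropping at 225/(676π) ≈ 0.1059 m/min.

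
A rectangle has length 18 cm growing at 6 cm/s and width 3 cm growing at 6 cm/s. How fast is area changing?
126 cm²/s

A = lw
dA/dt = w·dl/dt + l·dw/dt = 3·6 + 18·6 = 126 cm²/s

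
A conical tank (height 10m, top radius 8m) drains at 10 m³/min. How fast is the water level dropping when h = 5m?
5/(8π) ≈ 0.1989 m/min

r/h = 8/10, so r = (4/5)h
V = (1/3)πr²h = (1/3)π((4/5)h)²h = (16/75)πh³
dV/dh = (16/25)πh²
dh/dt = (dV/dt)/(dV/dh) = -10/((16/25)π·5²) = -5/(8π) m/min
The level is dropping at 5/(8π) ≈ 0.1989 m/min.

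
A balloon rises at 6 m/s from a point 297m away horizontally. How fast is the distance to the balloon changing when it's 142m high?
852√108373/108373 ≈ 2.588 m/s

z² = 297² + y²
z = √(297² + 142²) = √108373
dz/dt = y/z · dy/dt = 142/√108373 · 6 = 852√108373/108373 ≈ 2.588 m/s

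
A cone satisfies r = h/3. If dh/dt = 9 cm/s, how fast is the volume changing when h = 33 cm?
1089π cm³/s

V = (1/3)π(h/3)²h = πh³/27
dV/dt = πh²/9 · 9
At h = 33: dV/dt = 1089π cm³/s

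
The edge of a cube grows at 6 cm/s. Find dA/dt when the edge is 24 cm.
1728 cm²/s

A = 6s²
dA/dt = 12s · ds/dt = 12·24·6 = 1728 cm²/s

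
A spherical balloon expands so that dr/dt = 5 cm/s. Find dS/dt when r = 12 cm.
480π cm²/s

S = 4πr²
dS/dt = dS/dr · dr/dt = 8πr · 5
At r = 12: dS/dt = 480π cm²/s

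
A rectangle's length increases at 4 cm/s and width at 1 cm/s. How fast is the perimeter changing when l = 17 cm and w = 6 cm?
10 cm/s

P = 2(l + w)
dP/dt = 2(dl/dt + dw/dt) = 2(4 + 1) = 10 cm/s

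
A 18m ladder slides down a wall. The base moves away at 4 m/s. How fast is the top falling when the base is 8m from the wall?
16√65/65 ≈ 1.985 m/s

x² + y² = 18²
2x·dx/dt + 2y·dy/dt = 0
dy/dt = -x/y · dx/dt = -8/(2√65) · 4 = -16√65/65 m/s
The top is descending at 16√65/65 ≈ 1.985 m/s.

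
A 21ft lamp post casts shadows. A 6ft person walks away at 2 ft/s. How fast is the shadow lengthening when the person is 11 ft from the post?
4/5 ft/s

By similar triangles: 21/(x+s) = 6/s
Solving: s = 6x/15
ds/dt = 6/15 · dx/dt = 2/5 · 2 = 4/5 ft/s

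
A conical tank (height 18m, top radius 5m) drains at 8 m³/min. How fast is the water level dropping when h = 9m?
32/(25π) ≈ 0.4074 m/min

r/h = 5/18, so r = (5/18)h
V = (1/3)πr²h = (1/3)π((5/18)h)²h = (25/972)πh³
dV/dh = (25/324)πh²
dh/dt = (dV/dt)/(dV/dh) = -8/((25/324)π·9²) = -32/(25π) m/min
The level is dropping at 32/(25π) ≈ 0.4074 m/min.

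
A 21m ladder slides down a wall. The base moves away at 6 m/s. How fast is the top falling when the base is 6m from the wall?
4√5/5 ≈ 1.789 m/s

x² + y² = 21²
2x·dx/dt + 2y·dy/dt = 0
dy/dt = -x/y · dx/dt = -6/(9√5) · 6 = -4√5/5 m/s
The top is descending at 4√5/5 ≈ 1.789 m/s.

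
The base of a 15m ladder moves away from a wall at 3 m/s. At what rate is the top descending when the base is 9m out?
9/4 = 2.25 m/s

x² + y² = 15²
2x·dx/dt + 2y·dy/dt = 0
dy/dt = -x/y · dx/dt = -9/12 · 3 = -9/4 m/s
The top is descending at 9/4 = 2.25 m/s.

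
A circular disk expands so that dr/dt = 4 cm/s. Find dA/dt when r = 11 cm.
88π cm²/s

A = πr²
dA/dt = 2πr · dr/dt = 2π(11)(4) = 88π cm²/s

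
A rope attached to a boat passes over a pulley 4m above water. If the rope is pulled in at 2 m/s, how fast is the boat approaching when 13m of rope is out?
26√17/51 ≈ 2.102 m/s

rope² = x² + 4²
x = √(13² - 4²) = 3√17
dx/dt = (rope/x) · d(rope)/dt = (13/(3√17)) · (-2) = -26√17/51 m/s
The boat approaches at 26√17/51 ≈ 2.102 m/s.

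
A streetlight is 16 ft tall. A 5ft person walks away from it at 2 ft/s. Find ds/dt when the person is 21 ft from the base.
10/11 ft/s

By similar triangles: 16/(x+s) = 5/s
Solving: s = 5x/11
ds/dt = 5/11 · dx/dt = 5/11 · 2 = 10/11 ft/s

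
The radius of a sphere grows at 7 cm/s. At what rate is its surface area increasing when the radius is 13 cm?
728π cm²/s

S = 4πr²
dS/dt = dS/dr · dr/dt = 8πr · 7
At r = 13: dS/dt = 728π cm²/s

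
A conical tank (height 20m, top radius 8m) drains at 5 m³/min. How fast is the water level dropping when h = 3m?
125/(36π) ≈ 1.105 m/min

r/h = 8/20, so r = (2/5)h
V = (1/3)πr²h = (1/3)π((2/5)h)²h = (4/75)πh³
dV/dh = (4/25)πh²
dh/dt = (dV/dt)/(dV/dh) = -5/((4/25)π·3²) = -125/(36π) m/min
The level is dropping at 125/(36π) ≈ 1.105 m/min.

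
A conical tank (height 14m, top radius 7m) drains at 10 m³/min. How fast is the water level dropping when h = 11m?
40/(121π) ≈ 0.1052 m/min

r/h = 7/14, so r = (1/2)h
V = (1/3)πr²h = (1/3)π((1/2)h)²h = (1/12)πh³
dV/dh = (1/4)πh²
dh/dt = (dV/dt)/(dV/dh) = -10/((1/4)π·11²) = -40/(121π) m/min
The level is dropping at 40/(121π) ≈ 0.1052 m/min.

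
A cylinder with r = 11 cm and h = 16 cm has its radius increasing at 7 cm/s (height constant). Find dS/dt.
532π cm²/s

S = 2πrh + 2πr² (lateral + bases)
dS/dt = (2πh + 4πr)·dr/dt = (2π·16 + 4π·11)·7
= 532π cm²/s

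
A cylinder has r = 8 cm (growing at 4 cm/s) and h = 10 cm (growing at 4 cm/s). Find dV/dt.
896π cm³/s

V = πr²h
dV/dt = 2πrh·dr/dt + πr²·dh/dt
= 2π(8)(10)(4) + π(8)²(4)
= 896π cm³/s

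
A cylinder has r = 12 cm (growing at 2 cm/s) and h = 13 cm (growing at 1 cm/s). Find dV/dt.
768π cm³/s

V = πr²h
dV/dt = 2πrh·dr/dt + πr²·dh/dt
= 2π(12)(13)(2) + π(12)²(1)
= 768π cm³/s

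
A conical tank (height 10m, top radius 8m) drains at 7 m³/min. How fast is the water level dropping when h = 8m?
175/(1024π) ≈ 0.0544 m/min

r/h = 8/10, so r = (4/5)h
V = (1/3)πr²h = (1/3)π((4/5)h)²h = (16/75)πh³
dV/dh = (16/25)πh²
dh/dt = (dV/dt)/(dV/dh) = -7/((16/25)π·8²) = -175/(1024π) m/min
The level is dropping at 175/(1024π) ≈ 0.0544 m/min.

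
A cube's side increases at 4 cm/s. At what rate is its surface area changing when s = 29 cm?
1392 cm²/s

A = 6s²
dA/dt = 12s · ds/dt = 12·29·4 = 1392 cm²/s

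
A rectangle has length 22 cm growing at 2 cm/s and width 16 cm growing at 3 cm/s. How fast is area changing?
98 cm²/s

A = lw
dA/dt = w·dl/dt + l·dw/dt = 16·2 + 22·3 = 98 cm²/s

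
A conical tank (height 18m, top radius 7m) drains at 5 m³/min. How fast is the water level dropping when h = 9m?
20/(49π) ≈ 0.1299 m/min

r/h = 7/18, so r = (7/18)h
V = (1/3)πr²h = (1/3)π((7/18)h)²h = (49/972)πh³
dV/dh = (49/324)πh²
dh/dt = (dV/dt)/(dV/dh) = -5/((49/324)π·9²) = -20/(49π) m/min
The level is dropping at 20/(49π) ≈ 0.1299 m/min.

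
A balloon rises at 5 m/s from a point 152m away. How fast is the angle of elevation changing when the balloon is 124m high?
0.019751 rad/s

tan(θ) = y/152
sec²(θ) · dθ/dt = (1/152) · dy/dt
dθ/dt = cos²(θ)/152 · 5 = 152/(152² + 124²) · 5
dθ/dt = 0.019751 rad/s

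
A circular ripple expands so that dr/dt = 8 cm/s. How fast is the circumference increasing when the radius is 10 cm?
16π cm/s

C = 2πr
dC/dt = 2π · dr/dt = 2π · 8 = 16π cm/s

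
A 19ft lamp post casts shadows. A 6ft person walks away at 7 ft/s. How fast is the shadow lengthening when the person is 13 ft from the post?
42/13 ft/s

By similar triangles: 19/(x+s) = 6/s
Solving: s = 6x/13
ds/dt = 6/13 · dx/dt = 6/13 · 7 = 42/13 ft/s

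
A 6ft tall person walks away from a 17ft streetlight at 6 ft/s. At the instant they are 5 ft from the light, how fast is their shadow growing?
36/11 ft/s

By similar triangles: 17/(x+s) = 6/s
Solving: s = 6x/11
ds/dt = 6/11 · dx/dt = 6/11 · 6 = 36/11 ft/s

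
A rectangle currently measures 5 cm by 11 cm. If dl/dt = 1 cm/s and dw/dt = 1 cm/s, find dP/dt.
4 cm/s

P = 2(l + w)
dP/dt = 2(dl/dt + dw/dt) = 2(1 + 1) = 4 cm/s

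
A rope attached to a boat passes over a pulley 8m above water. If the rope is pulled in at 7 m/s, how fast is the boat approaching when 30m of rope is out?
105√209/209 ≈ 7.263 m/s

rope² = x² + 8²
x = √(30² - 8²) = 2√209
dx/dt = (rope/x) · d(rope)/dt = (30/(2√209)) · (-7) = -105√209/209 m/s
The boat approaches at 105√209/209 ≈ 7.263 m/s.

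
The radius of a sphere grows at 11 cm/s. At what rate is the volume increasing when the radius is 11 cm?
5324π cm³/s

V = (4/3)πr³
dV/dt = dV/dr · dr/dt = 4πr² · 11
At r = 11: dV/dt = 5324π cm³/s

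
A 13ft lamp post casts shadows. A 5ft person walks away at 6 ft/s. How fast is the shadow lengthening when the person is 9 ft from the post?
15/4 ft/s

By similar triangles: 13/(x+s) = 5/s
Solving: s = 5x/8
ds/dt = 5/8 · dx/dt = 5/8 · 6 = 15/4 ft/s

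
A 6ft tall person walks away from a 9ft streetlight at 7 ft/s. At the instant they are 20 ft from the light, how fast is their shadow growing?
14 ft/s

By similar triangles: 9/(x+s) = 6/s
Solving: s = 6x/3
ds/dt = 6/3 · dx/dt = 2 · 7 = 14 ft/s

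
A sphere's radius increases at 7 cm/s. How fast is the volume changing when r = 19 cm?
10108π cm³/s

V = (4/3)πr³
dV/dt = dV/dr · dr/dt = 4πr² · 7
At r = 19: dV/dt = 10108π cm³/s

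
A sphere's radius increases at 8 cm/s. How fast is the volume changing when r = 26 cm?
21632π cm³/s

V = (4/3)πr³
dV/dt = dV/dr · dr/dt = 4πr² · 8
At r = 26: dV/dt = 21632π cm³/s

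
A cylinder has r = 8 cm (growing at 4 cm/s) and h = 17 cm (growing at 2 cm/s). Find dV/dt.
1216π cm³/s

V = πr²h
dV/dt = 2πrh·dr/dt + πr²·dh/dt
= 2π(8)(17)(4) + π(8)²(2)
= 1216π cm³/s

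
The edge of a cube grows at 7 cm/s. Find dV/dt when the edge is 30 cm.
18900 cm³/s

V = s³
dV/dt = 3s² · ds/dt = 3·30²·7 = 18900 cm³/s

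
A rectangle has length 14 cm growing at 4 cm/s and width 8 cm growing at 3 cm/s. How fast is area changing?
74 cm²/s

A = lw
dA/dt = w·dl/dt + l·dw/dt = 8·4 + 14·3 = 74 cm²/s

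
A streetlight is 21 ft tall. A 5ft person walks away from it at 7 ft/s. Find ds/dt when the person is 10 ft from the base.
35/16 ft/s

By similar triangles: 21/(x+s) = 5/s
Solving: s = 5x/16
ds/dt = 5/16 · dx/dt = 5/16 · 7 = 35/16 ft/s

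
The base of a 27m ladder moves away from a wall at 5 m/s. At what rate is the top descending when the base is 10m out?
50√629/629 ≈ 1.994 m/s

x² + y² = 27²
2x·dx/dt + 2y·dy/dt = 0
dy/dt = -x/y · dx/dt = -10/√629 · 5 = -50√629/629 m/s
The top is descending at 50√629/629 ≈ 1.994 m/s.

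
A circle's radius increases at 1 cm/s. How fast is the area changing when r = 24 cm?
48π cm²/s

A = πr²
dA/dt = 2πr · dr/dt = 2π(24)(1) = 48π cm²/s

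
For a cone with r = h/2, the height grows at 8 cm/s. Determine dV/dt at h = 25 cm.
1250π cm³/s

V = (1/3)π(h/2)²h = πh³/12
dV/dt = πh²/4 · 8
At h = 25: dV/dt = 1250π cm³/s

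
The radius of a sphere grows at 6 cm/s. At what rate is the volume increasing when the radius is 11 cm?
2904π cm³/s

V = (4/3)πr³
dV/dt = dV/dr · dr/dt = 4πr² · 6
At r = 11: dV/dt = 2904π cm³/s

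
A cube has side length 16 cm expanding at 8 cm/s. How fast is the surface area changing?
1536 cm²/s

A = 6s²
dA/dt = 12s · ds/dt = 12·16·8 = 1536 cm²/s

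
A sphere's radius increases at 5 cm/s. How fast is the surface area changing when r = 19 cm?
760π cm²/s

S = 4πr²
dS/dt = dS/dr · dr/dt = 8πr · 5
At r = 19: dS/dt = 760π cm²/s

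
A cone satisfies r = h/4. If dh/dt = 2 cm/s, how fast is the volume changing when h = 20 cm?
50π cm³/s

V = (1/3)π(h/4)²h = πh³/48
dV/dt = πh²/16 · 2
At h = 20: dV/dt = 50π cm³/s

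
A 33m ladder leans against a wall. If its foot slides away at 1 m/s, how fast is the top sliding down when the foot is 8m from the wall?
8√41/205 ≈ 0.2499 m/s

x² + y² = 33²
2x·dx/dt + 2y·dy/dt = 0
dy/dt = -x/y · dx/dt = -8/(5√41) · 1 = -8√41/205 m/s
The top is descending at 8√41/205 ≈ 0.2499 m/s.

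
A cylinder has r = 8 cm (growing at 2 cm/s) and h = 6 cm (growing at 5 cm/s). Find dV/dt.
512π cm³/s

V = πr²h
dV/dt = 2πrh·dr/dt + πr²·dh/dt
= 2π(8)(6)(2) + π(8)²(5)
= 512π cm³/s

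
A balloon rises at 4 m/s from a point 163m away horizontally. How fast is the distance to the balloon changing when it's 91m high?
182√1394/3485 ≈ 1.95 m/s

z² = 163² + y²
z = √(163² + 91²) = 5√1394
dz/dt = y/z · dy/dt = 91/(5√1394) · 4 = 182√1394/3485 ≈ 1.95 m/s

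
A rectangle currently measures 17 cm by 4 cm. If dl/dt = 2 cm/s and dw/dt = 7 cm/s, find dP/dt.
18 cm/s

P = 2(l + w)
dP/dt = 2(dl/dt + dw/dt) = 2(2 + 7) = 18 cm/s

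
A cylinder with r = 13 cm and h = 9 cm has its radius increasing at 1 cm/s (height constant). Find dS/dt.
70π cm²/s

S = 2πrh + 2πr² (lateral + bases)
dS/dt = (2πh + 4πr)·dr/dt = (2π·9 + 4π·13)·1
= 70π cm²/s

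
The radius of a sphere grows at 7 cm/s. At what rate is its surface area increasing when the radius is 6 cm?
336π cm²/s

S = 4πr²
dS/dt = dS/dr · dr/dt = 8πr · 7
At r = 6: dS/dt = 336π cm²/s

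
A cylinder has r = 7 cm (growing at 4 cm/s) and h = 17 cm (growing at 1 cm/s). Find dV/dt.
1001π cm³/s

V = πr²h
dV/dt = 2πrh·dr/dt + πr²·dh/dt
= 2π(7)(17)(4) + π(7)²(1)
= 1001π cm³/s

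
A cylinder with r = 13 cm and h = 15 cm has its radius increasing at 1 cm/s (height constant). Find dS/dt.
82π cm²/s

S = 2πrh + 2πr² (lateral + bases)
dS/dt = (2πh + 4πr)·dr/dt = (2π·15 + 4π·13)·1
= 82π cm²/s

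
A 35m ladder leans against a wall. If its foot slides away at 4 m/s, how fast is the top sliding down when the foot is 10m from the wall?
8√5/15 ≈ 1.193 m/s

x² + y² = 35²
2x·dx/dt + 2y·dy/dt = 0
dy/dt = -x/y · dx/dt = -10/(15√5) · 4 = -8√5/15 m/s
The top is descending at 8√5/15 ≈ 1.193 m/s.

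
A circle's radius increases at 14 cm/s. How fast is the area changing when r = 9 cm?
252π cm²/s

A = πr²
dA/dt = 2πr · dr/dt = 2π(9)(14) = 252π cm²/s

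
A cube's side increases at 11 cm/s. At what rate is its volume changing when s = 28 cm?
25872 cm³/s

V = s³
dV/dt = 3s² · ds/dt = 3·28²·11 = 25872 cm³/s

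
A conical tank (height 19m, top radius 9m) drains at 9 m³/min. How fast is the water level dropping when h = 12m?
361/(1296π) ≈ 0.08867 m/min

r/h = 9/19, so r = (9/19)h
V = (1/3)πr²h = (1/3)π((9/19)h)²h = (27/361)πh³
dV/dh = (81/361)πh²
dh/dt = (dV/dt)/(dV/dh) = -9/((81/361)π·12²) = -361/(1296π) m/min
The level is dropping at 361/(1296π) ≈ 0.08867 m/min.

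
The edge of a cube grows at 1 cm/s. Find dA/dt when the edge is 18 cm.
216 cm²/s

A = 6s²
dA/dt = 12s · ds/dt = 12·18·1 = 216 cm²/s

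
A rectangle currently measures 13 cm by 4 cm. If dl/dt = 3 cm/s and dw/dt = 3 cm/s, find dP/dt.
12 cm/s

P = 2(l + w)
dP/dt = 2(dl/dt + dw/dt) = 2(3 + 3) = 12 cm/s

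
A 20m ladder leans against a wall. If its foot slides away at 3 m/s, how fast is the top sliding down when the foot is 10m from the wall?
√3 ≈ 1.732 m/s

x² + y² = 20²
2x·dx/dt + 2y·dy/dt = 0
dy/dt = -x/y · dx/dt = -10/(10√3) · 3 = -√3 m/s
The top is descending at √3 ≈ 1.732 m/s.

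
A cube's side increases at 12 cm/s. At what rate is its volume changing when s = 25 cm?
22500 cm³/s

V = s³
dV/dt = 3s² · ds/dt = 3·25²·12 = 22500 cm³/s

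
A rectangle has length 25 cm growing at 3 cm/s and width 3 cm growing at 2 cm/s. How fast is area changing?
59 cm²/s

A = lw
dA/dt = w·dl/dt + l·dw/dt = 3·3 + 25·2 = 59 cm²/s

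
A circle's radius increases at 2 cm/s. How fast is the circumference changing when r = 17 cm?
4π cm/s

C = 2πr
dC/dt = 2π · dr/dt = 2π · 2 = 4π cm/s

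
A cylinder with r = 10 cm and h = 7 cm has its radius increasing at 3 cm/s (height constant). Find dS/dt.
162π cm²/s

S = 2πrh + 2πr² (lateral + bases)
dS/dt = (2πh + 4πr)·dr/dt = (2π·7 + 4π·10)·3
= 162π cm²/s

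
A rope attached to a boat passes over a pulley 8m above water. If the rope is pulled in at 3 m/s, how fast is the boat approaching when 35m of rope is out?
35√129/129 ≈ 3.082 m/s

rope² = x² + 8²
x = √(35² - 8²) = 3√129
dx/dt = (rope/x) · d(rope)/dt = (35/(3√129)) · (-3) = -35√129/129 m/s
The boat approaches at 35√129/129 ≈ 3.082 m/s.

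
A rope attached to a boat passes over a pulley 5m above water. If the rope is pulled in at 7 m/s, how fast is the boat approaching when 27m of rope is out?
189√11/88 ≈ 7.123 m/s

rope² = x² + 5²
x = √(27² - 5²) = 8√11
dx/dt = (rope/x) · d(rope)/dt = (27/(8√11)) · (-7) = -189√11/88 m/s
The boat approaches at 189√11/88 ≈ 7.123 m/s.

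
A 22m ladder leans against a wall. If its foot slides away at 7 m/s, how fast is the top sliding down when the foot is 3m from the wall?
21√19/95 ≈ 0.9635 m/s

x² + y² = 22²
2x·dx/dt + 2y·dy/dt = 0
dy/dt = -x/y · dx/dt = -3/(5√19) · 7 = -21√19/95 m/s
The top is descending at 21√19/95 ≈ 0.9635 m/s.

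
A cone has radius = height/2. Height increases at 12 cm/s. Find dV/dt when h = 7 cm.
147π cm³/s

V = (1/3)π(h/2)²h = πh³/12
dV/dt = πh²/4 · 12
At h = 7: dV/dt = 147π cm³/s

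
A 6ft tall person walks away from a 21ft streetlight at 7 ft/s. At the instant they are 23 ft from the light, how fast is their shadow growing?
14/5 ft/s

By similar triangles: 21/(x+s) = 6/s
Solving: s = 6x/15
ds/dt = 6/15 · dx/dt = 2/5 · 7 = 14/5 ft/s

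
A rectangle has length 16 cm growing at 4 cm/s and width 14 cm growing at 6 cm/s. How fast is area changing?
152 cm²/s

A = lw
dA/dt = w·dl/dt + l·dw/dt = 14·4 + 16·6 = 152 cm²/s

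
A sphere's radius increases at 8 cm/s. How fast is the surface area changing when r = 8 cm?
512π cm²/s

S = 4πr²
dS/dt = dS/dr · dr/dt = 8πr · 8
At r = 8: dS/dt = 512π cm²/s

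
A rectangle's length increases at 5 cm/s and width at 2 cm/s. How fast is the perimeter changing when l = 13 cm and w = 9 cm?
14 cm/s

P = 2(l + w)
dP/dt = 2(dl/dt + dw/dt) = 2(5 + 2) = 14 cm/s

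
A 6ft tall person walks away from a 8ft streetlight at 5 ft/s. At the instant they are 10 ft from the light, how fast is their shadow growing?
15 ft/s

By similar triangles: 8/(x+s) = 6/s
Solving: s = 6x/2
ds/dt = 6/2 · dx/dt = 3 · 5 = 15 ft/s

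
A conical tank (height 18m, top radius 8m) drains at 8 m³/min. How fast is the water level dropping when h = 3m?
9/(2π) ≈ 1.432 m/min

r/h = 8/18, so r = (4/9)h
V = (1/3)πr²h = (1/3)π((4/9)h)²h = (16/243)πh³
dV/dh = (16/81)πh²
dh/dt = (dV/dt)/(dV/dh) = -8/((16/81)π·3²) = -9/(2π) m/min
The level is dropping at 9/(2π) ≈ 1.432 m/min.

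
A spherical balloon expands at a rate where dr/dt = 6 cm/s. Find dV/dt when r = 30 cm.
21600π cm³/s

V = (4/3)πr³
dV/dt = dV/dr · dr/dt = 4πr² · 6
At r = 30: dV/dt = 21600π cm³/s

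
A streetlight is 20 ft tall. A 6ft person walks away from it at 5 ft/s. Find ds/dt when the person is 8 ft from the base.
15/7 ft/s

By similar triangles: 20/(x+s) = 6/s
Solving: s = 6x/14
ds/dt = 6/14 · dx/dt = 3/7 · 5 = 15/7 ft/s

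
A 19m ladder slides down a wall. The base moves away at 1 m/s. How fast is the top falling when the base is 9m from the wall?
9√70/140 ≈ 0.5379 m/s

x² + y² = 19²
2x·dx/dt + 2y·dy/dt = 0
dy/dt = -x/y · dx/dt = -9/(2√70) · 1 = -9√70/140 m/s
The top is descending at 9√70/140 ≈ 0.5379 m/s.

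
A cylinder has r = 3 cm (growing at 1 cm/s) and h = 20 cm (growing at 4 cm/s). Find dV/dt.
156π cm³/s

V = πr²h
dV/dt = 2πrh·dr/dt + πr²·dh/dt
= 2π(3)(20)(1) + π(3)²(4)
= 156π cm³/s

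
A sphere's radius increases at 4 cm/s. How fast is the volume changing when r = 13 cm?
2704π cm³/s

V = (4/3)πr³
dV/dt = dV/dr · dr/dt = 4πr² · 4
At r = 13: dV/dt = 2704π cm³/s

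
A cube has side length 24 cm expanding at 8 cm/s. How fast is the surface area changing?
2304 cm²/s

A = 6s²
dA/dt = 12s · ds/dt = 12·24·8 = 2304 cm²/s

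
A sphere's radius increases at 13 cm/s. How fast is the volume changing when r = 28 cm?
40768π cm³/s

V = (4/3)πr³
dV/dt = dV/dr · dr/dt = 4πr² · 13
At r = 28: dV/dt = 40768π cm³/s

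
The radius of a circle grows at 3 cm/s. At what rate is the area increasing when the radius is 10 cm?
60π cm²/s

A = πr²
dA/dt = 2πr · dr/dt = 2π(10)(3) = 60π cm²/s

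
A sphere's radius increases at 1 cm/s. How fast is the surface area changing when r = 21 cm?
168π cm²/s

S = 4πr²
dS/dt = dS/dr · dr/dt = 8πr · 1
At r = 21: dS/dt = 168π cm²/s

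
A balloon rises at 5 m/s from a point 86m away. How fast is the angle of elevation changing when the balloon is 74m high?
0.033406 rad/s

tan(θ) = y/86
sec²(θ) · dθ/dt = (1/86) · dy/dt
dθ/dt = cos²(θ)/86 · 5 = 86/(86² + 74²) · 5
dθ/dt = 0.033406 rad/s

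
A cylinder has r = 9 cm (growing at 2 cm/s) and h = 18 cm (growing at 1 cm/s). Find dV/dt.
729π cm³/s

V = πr²h
dV/dt = 2πrh·dr/dt + πr²·dh/dt
= 2π(9)(18)(2) + π(9)²(1)
= 729π cm³/s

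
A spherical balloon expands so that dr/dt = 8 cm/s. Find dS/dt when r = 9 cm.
576π cm²/s

S = 4πr²
dS/dt = dS/dr · dr/dt = 8πr · 8
At r = 9: dS/dt = 576π cm²/s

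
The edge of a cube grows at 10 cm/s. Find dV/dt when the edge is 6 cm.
1080 cm³/s

V = s³
dV/dt = 3s² · ds/dt = 3·6²·10 = 1080 cm³/s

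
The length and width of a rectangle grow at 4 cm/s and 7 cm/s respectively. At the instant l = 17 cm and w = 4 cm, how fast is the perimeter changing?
22 cm/s

P = 2(l + w)
dP/dt = 2(dl/dt + dw/dt) = 2(4 + 7) = 22 cm/s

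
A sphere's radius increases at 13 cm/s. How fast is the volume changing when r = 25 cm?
32500π cm³/s

V = (4/3)πr³
dV/dt = dV/dr · dr/dt = 4πr² · 13
At r = 25: dV/dt = 32500π cm³/s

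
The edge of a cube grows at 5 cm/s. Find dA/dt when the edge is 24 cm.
1440 cm²/s

A = 6s²
dA/dt = 12s · ds/dt = 12·24·5 = 1440 cm²/s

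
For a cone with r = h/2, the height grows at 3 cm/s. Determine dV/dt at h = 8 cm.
48π cm³/s

V = (1/3)π(h/2)²h = πh³/12
dV/dt = πh²/4 · 3
At h = 8: dV/dt = 48π cm³/s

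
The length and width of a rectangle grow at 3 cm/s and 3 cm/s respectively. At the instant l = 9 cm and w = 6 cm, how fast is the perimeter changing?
12 cm/s

P = 2(l + w)
dP/dt = 2(dl/dt + dw/dt) = 2(3 + 3) = 12 cm/s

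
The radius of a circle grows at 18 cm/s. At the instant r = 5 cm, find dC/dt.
36π cm/s

C = 2πr
dC/dt = 2π · dr/dt = 2π · 18 = 36π cm/s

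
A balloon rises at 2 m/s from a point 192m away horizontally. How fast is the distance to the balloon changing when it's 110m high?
110√12241/12241 ≈ 0.9942 m/s

z² = 192² + y²
z = √(192² + 110²) = 2√12241
dz/dt = y/z · dy/dt = 110/(2√12241) · 2 = 110√12241/12241 ≈ 0.9942 m/s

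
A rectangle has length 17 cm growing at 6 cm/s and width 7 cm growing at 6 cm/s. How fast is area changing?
144 cm²/s

A = lw
dA/dt = w·dl/dt + l·dw/dt = 7·6 + 17·6 = 144 cm²/s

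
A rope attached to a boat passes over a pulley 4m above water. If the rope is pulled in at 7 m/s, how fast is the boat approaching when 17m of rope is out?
17√273/39 ≈ 7.202 m/s

rope² = x² + 4²
x = √(17² - 4²) = √273
dx/dt = (rope/x) · d(rope)/dt = (17/√273) · (-7) = -17√273/39 m/s
The boat approaches at 17√273/39 ≈ 7.202 m/s.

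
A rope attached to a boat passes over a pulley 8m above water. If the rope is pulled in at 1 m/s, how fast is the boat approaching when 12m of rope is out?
3√5/5 ≈ 1.342 m/s

rope² = x² + 8²
x = √(12² - 8²) = 4√5
dx/dt = (rope/x) · d(rope)/dt = (12/(4√5)) · (-1) = -3√5/5 m/s
The boat approaches at 3√5/5 ≈ 1.342 m/s.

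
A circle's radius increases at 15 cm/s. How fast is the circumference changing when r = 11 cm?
30π cm/s

C = 2πr
dC/dt = 2π · dr/dt = 2π · 15 = 30π cm/s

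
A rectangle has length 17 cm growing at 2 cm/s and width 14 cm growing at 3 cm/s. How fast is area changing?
79 cm²/s

A = lw
dA/dt = w·dl/dt + l·dw/dt = 14·2 + 17·3 = 79 cm²/s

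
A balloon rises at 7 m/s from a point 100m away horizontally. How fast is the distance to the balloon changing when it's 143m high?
1001√30449/30449 ≈ 5.737 m/s

z² = 100² + y²
z = √(100² + 143²) = √30449
dz/dt = y/z · dy/dt = 143/√30449 · 7 = 1001√30449/30449 ≈ 5.737 m/s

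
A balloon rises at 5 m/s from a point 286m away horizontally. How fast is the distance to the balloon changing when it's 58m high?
29√21290/4258 ≈ 0.9938 m/s

z² = 286² + y²
z = √(286² + 58²) = 2√21290
dz/dt = y/z · dy/dt = 58/(2√21290) · 5 = 29√21290/4258 ≈ 0.9938 m/s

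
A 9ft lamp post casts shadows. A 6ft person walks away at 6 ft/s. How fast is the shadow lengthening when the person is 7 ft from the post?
12 ft/s

By similar triangles: 9/(x+s) = 6/s
Solving: s = 6x/3
ds/dt = 6/3 · dx/dt = 2 · 6 = 12 ft/s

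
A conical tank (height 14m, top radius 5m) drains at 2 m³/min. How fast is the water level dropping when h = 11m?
392/(3025π) ≈ 0.04125 m/min

r/h = 5/14, so r = (5/14)h
V = (1/3)πr²h = (1/3)π((5/14)h)²h = (25/588)πh³
dV/dh = (25/196)πh²
dh/dt = (dV/dt)/(dV/dh) = -2/((25/196)π·11²) = -392/(3025π) m/min
The level is dropping at 392/(3025π) ≈ 0.04125 m/min.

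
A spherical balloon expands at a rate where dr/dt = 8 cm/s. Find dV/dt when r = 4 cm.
512π cm³/s

V = (4/3)πr³
dV/dt = dV/dr · dr/dt = 4πr² · 8
At r = 4: dV/dt = 512π cm³/s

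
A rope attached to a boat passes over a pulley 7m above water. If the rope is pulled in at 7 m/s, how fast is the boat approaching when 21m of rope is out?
21√2/4 ≈ 7.425 m/s

rope² = x² + 7²
x = √(21² - 7²) = 14√2
dx/dt = (rope/x) · d(rope)/dt = (21/(14√2)) · (-7) = -21√2/4 m/s
The boat approaches at 21√2/4 ≈ 7.425 m/s.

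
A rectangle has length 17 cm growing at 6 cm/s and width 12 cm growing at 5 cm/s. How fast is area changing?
157 cm²/s

A = lw
dA/dt = w·dl/dt + l·dw/dt = 12·6 + 17·5 = 157 cm²/s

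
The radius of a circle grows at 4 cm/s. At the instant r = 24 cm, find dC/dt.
8π cm/s

C = 2πr
dC/dt = 2π · dr/dt = 2π · 4 = 8π cm/s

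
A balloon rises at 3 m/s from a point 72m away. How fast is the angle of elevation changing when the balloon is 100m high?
0.014226 rad/s

tan(θ) = y/72
sec²(θ) · dθ/dt = (1/72) · dy/dt
dθ/dt = cos²(θ)/72 · 3 = 72/(72² + 100²) · 3
dθ/dt = 0.014226 rad/s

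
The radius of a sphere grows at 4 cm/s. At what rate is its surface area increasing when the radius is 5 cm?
160π cm²/s

S = 4πr²
dS/dt = dS/dr · dr/dt = 8πr · 4
At r = 5: dS/dt = 160π cm²/s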